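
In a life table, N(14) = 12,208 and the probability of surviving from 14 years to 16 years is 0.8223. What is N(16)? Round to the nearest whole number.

10039

N(16) = N(14) × p = 12,208 × 0.8223 = 10039.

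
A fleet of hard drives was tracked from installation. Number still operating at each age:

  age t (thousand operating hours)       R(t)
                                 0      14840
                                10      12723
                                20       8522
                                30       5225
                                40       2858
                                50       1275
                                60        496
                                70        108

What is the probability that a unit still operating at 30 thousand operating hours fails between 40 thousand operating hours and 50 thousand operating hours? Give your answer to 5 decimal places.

This is the probability of reaching 40 but not 50, conditional on being operational at 30: (R(40) − R(50)) / R(30).
= (2858 − 1275) / 5225 = 1583 / 5225 = 0.302967.

0.30297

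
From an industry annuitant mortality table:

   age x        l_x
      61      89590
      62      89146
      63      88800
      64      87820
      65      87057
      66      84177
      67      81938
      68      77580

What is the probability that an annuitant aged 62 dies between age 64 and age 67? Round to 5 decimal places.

This is the probability of reaching 64 but not 67, conditional on being alive at 62: (l_64 − l_67) / l_62.
= (87820 − 81938) / 89146 = 5882 / 89146 = 0.065982.

0.06598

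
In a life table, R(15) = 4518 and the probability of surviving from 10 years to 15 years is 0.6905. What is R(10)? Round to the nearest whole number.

6543

R(10) = R(15) / p = 4518 / 0.6905 = 6543.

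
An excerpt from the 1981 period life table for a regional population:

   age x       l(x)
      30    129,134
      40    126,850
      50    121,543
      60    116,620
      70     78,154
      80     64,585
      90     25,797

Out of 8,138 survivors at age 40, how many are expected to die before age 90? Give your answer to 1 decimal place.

6483.0

The relevant probability is 1 − 25,797/126,850 = 0.796634.
Expected number = 8,138 × 0.796634 = 6483.0.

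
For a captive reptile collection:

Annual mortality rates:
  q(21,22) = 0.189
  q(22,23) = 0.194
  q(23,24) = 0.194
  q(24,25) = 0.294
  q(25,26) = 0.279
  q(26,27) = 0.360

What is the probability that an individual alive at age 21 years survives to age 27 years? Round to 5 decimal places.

Survival from 21 to 27 is the product of surviving each interval: (1 − 0.189) × (1 − 0.194) × (1 − 0.194) × (1 − 0.294) × (1 − 0.279) × (1 − 0.360).
= 0.811 × 0.806 × 0.806 × 0.706 × 0.721 × 0.640 = 0.171637.

0.17164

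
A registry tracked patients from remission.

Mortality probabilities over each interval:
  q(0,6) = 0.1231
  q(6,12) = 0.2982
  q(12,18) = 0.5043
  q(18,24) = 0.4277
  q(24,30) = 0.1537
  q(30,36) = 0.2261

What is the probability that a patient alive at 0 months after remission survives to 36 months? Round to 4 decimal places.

The overall survival probability is (1 − 0.1231) × (1 − 0.2982) × (1 − 0.5043) × (1 − 0.4277) × (1 − 0.1537) × (1 − 0.2261).
= 0.8769 × 0.7018 × 0.4957 × 0.5723 × 0.8463 × 0.7739 = 0.114345.

0.1143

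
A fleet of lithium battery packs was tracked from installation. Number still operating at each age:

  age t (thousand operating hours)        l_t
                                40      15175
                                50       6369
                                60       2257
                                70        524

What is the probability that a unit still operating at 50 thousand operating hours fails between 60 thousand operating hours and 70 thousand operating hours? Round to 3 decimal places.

This is the probability of reaching 60 but not 70, conditional on being operational at 50: (l_60 − l_70) / l_50.
= (2257 − 524) / 6369 = 1733 / 6369 = 0.272099.

0.272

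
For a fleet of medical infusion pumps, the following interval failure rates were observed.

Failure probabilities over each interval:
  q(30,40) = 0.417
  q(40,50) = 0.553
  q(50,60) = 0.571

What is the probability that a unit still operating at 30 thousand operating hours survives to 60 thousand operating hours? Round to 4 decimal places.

0.1118

Chaining the interval survival probabilities: (1 − 0.417) × (1 − 0.553) × (1 − 0.571).
= 0.583 × 0.447 × 0.429 = 0.111798.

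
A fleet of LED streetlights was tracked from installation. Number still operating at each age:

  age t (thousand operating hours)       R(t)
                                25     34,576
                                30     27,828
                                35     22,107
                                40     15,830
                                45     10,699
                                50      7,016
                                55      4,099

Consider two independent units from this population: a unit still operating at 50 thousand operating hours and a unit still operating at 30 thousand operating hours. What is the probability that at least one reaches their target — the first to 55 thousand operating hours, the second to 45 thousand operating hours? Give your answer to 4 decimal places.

0.7441

p₁ = R(55)/R(50) = 4,099/7,016 = 0.584236; p₂ = R(45)/R(30) = 10,699/27,828 = 0.384469.
P(at least one) = 1 − (1−p₁)(1−p₂) = 1 − 0.415764 × 0.615531 = 0.744084.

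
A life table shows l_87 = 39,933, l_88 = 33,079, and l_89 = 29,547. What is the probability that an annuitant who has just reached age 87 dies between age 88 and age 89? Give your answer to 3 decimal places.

We want 1|1q87 = (l_88 − l_89)/l_87.
This is the probability of reaching 88 but not 89, conditional on being alive at 87: (l_88 − l_89) / l_87.
= (33,079 − 29,547) / 39,933 = 3,532 / 39,933 = 0.088448.

0.088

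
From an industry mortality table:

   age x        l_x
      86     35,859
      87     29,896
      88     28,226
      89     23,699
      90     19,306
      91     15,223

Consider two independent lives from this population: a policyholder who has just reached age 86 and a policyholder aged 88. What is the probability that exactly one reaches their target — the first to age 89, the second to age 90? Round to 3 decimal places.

0.441

p₁ = l_89/l_86 = 23,699/35,859 = 0.660894; p₂ = l_90/l_88 = 19,306/28,226 = 0.683979.
P(exactly one) = p₁(1−p₂) + (1−p₁)p₂ = 0.208856 + 0.231941 = 0.440798.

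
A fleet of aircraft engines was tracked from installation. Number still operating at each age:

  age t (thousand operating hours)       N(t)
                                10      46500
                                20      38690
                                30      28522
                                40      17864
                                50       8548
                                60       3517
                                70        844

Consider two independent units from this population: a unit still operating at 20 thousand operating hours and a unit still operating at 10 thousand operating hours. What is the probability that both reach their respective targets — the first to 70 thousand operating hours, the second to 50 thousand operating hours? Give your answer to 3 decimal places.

0.004

p₁ = N(70)/N(20) = 844/38690 = 0.021814; p₂ = N(50)/N(10) = 8548/46500 = 0.183828.
P(both) = p₁ × p₂ = 0.021814 × 0.183828 = 0.004010.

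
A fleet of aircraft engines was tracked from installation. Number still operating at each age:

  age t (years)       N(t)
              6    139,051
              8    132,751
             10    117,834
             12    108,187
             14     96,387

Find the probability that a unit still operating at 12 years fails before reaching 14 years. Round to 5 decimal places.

P(fail before 14 | operational at 12) = 1 − N(14)/N(12) = 1 − 96,387/108,187 = (11,800)/108,187 = 0.109070.

0.10907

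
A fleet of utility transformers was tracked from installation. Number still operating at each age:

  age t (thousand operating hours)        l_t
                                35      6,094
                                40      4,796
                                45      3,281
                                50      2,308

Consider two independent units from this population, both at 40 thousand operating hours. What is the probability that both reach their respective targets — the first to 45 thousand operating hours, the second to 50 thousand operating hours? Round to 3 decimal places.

p₁ = l_45/l_40 = 3,281/4,796 = 0.684112; p₂ = l_50/l_40 = 2,308/4,796 = 0.481234.
P(both) = p₁ × p₂ = 0.684112 × 0.481234 = 0.329218.

0.329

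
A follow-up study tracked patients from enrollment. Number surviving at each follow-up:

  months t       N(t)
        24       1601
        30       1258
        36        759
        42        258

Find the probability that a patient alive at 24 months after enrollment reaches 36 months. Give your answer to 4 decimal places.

The conditional survival probability is N(36)/N(24) = 759/1601 = 0.474079.

0.4741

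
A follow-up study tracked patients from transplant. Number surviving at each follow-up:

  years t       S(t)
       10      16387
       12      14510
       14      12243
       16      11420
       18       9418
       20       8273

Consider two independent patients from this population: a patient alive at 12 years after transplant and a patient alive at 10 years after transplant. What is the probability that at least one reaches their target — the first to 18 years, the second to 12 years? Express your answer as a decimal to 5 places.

0.95980

p₁ = S(18)/S(12) = 9418/14510 = 0.649070; p₂ = S(12)/S(10) = 14510/16387 = 0.885458.
P(at least one) = 1 − (1−p₁)(1−p₂) = 1 − 0.350930 × 0.114542 = 0.959804.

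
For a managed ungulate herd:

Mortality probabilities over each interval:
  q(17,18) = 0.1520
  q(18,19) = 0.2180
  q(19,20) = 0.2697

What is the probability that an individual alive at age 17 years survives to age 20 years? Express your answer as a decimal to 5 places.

0.48429

Chaining the interval survival probabilities: (1 − 0.1520) × (1 − 0.2180) × (1 − 0.2697).
= 0.8480 × 0.7820 × 0.7303 = 0.484288.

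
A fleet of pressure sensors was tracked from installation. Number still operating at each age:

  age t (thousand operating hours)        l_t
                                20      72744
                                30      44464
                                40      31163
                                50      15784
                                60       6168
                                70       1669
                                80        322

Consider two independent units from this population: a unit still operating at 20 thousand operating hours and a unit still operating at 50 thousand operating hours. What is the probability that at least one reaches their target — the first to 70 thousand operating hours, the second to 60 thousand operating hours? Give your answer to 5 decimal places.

0.40475

p₁ = l_70/l_20 = 1669/72744 = 0.022943; p₂ = l_60/l_50 = 6168/15784 = 0.390775.
P(at least one) = 1 − (1−p₁)(1−p₂) = 1 − 0.977057 × 0.609225 = 0.404752.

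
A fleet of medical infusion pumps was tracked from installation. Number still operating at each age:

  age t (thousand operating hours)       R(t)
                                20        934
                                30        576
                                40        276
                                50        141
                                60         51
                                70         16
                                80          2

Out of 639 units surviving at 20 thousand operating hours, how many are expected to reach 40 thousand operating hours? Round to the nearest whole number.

189

The relevant probability is 276/934 = 0.295503.
Expected number = 639 × 0.295503 = 189.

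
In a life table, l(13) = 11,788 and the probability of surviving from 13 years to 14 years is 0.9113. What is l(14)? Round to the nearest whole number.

l(14) = l(13) × p = 11,788 × 0.9113 = 10742.

10742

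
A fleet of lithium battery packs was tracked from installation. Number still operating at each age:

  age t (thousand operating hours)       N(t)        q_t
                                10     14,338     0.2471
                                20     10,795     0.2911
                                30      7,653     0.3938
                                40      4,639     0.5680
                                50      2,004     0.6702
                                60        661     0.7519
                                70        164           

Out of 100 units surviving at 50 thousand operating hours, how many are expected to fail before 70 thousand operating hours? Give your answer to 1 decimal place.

The relevant probability is 1 − 164/2,004 = 0.918164.
Expected number = 100 × 0.918164 = 91.8.

91.8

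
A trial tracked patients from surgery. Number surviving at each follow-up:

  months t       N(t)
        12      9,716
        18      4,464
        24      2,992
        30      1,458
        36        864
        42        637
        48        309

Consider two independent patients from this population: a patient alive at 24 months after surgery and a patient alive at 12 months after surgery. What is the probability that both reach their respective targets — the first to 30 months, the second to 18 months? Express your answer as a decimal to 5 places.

0.22389

p₁ = N(30)/N(24) = 1,458/2,992 = 0.487299; p₂ = N(18)/N(12) = 4,464/9,716 = 0.459448.
P(both) = p₁ × p₂ = 0.487299 × 0.459448 = 0.223889.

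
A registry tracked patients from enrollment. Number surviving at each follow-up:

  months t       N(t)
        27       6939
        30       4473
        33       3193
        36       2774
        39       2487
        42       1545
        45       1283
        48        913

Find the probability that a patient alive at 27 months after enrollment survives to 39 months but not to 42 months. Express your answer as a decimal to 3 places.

0.136

This is the probability of reaching 39 but not 42, conditional on being alive at 27: (N(39) − N(42)) / N(27).
= (2487 − 1545) / 6939 = 942 / 6939 = 0.135754.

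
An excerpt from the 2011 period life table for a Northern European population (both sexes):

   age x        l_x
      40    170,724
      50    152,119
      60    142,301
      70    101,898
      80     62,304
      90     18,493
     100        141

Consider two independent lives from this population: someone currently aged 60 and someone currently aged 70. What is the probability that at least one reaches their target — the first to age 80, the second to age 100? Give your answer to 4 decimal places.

0.4386

p₁ = l_80/l_60 = 62,304/142,301 = 0.437832; p₂ = l_100/l_70 = 141/101,898 = 0.001384.
P(at least one) = 1 − (1−p₁)(1−p₂) = 1 − 0.562168 × 0.998616 = 0.438610.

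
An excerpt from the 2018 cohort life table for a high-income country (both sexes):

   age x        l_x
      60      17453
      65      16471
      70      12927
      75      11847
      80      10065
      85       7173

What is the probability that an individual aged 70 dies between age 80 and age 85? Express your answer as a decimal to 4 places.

We want 10|5q70 = (l_80 − l_85)/l_70.
This is the probability of reaching 80 but not 85, conditional on being alive at 70: (l_80 − l_85) / l_70.
= (10065 − 7173) / 12927 = 2892 / 12927 = 0.223718.

0.2237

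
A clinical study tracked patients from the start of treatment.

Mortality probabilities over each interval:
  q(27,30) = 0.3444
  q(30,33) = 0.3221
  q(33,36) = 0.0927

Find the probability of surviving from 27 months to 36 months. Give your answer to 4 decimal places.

0.4032

The overall survival probability is (1 − 0.3444) × (1 − 0.3221) × (1 − 0.0927).
= 0.6556 × 0.6779 × 0.9073 = 0.403232.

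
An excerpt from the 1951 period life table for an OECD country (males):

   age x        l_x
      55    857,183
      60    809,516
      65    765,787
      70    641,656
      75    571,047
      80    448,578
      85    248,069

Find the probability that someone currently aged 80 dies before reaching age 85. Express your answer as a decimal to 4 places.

0.4470

P(die before 85 | alive at 80) = 1 − l_85/l_80 = 1 − 248,069/448,578 = (200,509)/448,578 = 0.446988.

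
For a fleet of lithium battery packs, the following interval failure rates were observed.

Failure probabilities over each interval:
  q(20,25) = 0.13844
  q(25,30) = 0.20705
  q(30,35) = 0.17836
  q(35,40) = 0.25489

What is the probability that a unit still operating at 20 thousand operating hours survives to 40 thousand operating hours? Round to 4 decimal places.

0.4182

P(survive 20→40) = (1 − 0.13844) × (1 − 0.20705) × (1 − 0.17836) × (1 − 0.25489).
= 0.86156 × 0.79295 × 0.82164 × 0.74511 = 0.418247.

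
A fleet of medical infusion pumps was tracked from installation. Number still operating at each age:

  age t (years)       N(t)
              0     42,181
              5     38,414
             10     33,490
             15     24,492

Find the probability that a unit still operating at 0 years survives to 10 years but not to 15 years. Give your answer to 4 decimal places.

This is the probability of reaching 10 but not 15, conditional on being operational at 0: (N(10) − N(15)) / N(0).
= (33,490 − 24,492) / 42,181 = 8,998 / 42,181 = 0.213319.

0.2133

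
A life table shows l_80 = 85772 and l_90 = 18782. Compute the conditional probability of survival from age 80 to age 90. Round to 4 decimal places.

We want 10p80 = l_90/l_80.
The conditional survival probability is l_90/l_80 = 18782/85772 = 0.218976.

0.2190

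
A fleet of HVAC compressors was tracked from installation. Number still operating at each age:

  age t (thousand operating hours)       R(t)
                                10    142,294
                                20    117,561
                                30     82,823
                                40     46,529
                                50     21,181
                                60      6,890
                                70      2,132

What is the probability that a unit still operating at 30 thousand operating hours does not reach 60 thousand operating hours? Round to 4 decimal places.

P(fail before 60 | operational at 30) = 1 − R(60)/R(30) = 1 − 6,890/82,823 = (75,933)/82,823 = 0.916811.

0.9168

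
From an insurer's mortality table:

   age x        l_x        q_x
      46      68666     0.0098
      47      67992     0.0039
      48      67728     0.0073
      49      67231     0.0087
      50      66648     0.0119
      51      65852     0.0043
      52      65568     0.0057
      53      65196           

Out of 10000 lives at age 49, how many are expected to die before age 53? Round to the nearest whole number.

The relevant probability is 1 − 65196/67231 = 0.030269.
Expected number = 10000 × 0.030269 = 303.

303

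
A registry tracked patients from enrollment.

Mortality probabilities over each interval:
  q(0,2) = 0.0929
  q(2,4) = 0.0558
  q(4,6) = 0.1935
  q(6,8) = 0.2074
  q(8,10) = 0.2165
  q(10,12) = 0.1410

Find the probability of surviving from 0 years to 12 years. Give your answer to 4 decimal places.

0.3685

The overall survival probability is (1 − 0.0929) × (1 − 0.0558) × (1 − 0.1935) × (1 − 0.2074) × (1 − 0.2165) × (1 − 0.1410).
= 0.9071 × 0.9442 × 0.8065 × 0.7926 × 0.7835 × 0.8590 = 0.368476.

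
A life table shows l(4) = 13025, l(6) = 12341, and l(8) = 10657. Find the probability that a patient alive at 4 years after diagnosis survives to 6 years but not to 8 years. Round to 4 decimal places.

This is the probability of reaching 6 but not 8, conditional on being alive at 4: (l(6) − l(8)) / l(4).
= (12341 − 10657) / 13025 = 1684 / 13025 = 0.129290.

0.1293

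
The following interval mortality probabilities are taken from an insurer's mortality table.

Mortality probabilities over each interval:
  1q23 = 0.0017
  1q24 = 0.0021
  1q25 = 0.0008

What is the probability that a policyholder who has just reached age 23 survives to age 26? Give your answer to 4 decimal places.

0.9954

Chaining the interval survival probabilities: (1 − 0.0017) × (1 − 0.0021) × (1 − 0.0008).
= 0.9983 × 0.9979 × 0.9992 = 0.995407.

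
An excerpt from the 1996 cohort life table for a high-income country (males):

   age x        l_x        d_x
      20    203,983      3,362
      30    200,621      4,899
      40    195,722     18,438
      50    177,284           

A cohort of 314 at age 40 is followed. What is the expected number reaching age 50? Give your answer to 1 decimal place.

The relevant probability is 177,284/195,722 = 0.905795.
Expected number = 314 × 0.905795 = 284.4.

284.4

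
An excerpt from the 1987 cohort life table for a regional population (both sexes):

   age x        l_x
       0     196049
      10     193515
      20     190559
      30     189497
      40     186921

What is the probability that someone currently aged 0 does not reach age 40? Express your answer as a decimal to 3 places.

P(die before 40 | alive at 0) = 1 − l_40/l_0 = 1 − 186921/196049 = (9128)/196049 = 0.046560.

0.047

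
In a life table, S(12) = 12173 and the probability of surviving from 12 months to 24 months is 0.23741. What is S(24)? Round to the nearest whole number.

2890

S(24) = S(12) × p = 12173 × 0.23741 = 2890.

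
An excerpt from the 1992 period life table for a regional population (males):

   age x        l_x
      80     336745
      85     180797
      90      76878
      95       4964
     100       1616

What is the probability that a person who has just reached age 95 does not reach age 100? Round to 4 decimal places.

P(die before 100 | alive at 95) = 1 − l_100/l_95 = 1 − 1616/4964 = (3348)/4964 = 0.674456.

0.6745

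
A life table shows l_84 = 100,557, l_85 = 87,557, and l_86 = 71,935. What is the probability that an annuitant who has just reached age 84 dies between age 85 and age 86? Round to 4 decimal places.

We want 1|1q84 = (l_85 − l_86)/l_84.
This is the probability of reaching 85 but not 86, conditional on being alive at 84: (l_85 − l_86) / l_84.
= (87,557 − 71,935) / 100,557 = 15,622 / 100,557 = 0.155355.

0.1554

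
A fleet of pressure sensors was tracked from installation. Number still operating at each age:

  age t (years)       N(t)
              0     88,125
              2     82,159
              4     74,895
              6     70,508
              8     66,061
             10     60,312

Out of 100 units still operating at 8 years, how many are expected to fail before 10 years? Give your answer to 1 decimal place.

8.7

The relevant probability is 1 − 60,312/66,061 = 0.087026.
Expected number = 100 × 0.087026 = 8.7.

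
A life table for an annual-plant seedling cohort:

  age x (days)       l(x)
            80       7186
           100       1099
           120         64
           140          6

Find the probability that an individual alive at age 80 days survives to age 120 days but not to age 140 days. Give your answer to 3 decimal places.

This is the probability of reaching 120 but not 140, conditional on being alive at 80: (l(120) − l(140)) / l(80).
= (64 − 6) / 7186 = 58 / 7186 = 0.008071.

0.008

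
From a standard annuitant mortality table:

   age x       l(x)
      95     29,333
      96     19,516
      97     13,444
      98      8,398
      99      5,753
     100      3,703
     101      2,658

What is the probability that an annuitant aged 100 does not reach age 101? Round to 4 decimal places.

0.2822

P(die before 101 | alive at 100) = 1 − l(101)/l(100) = 1 − 2,658/3,703 = (1,045)/3,703 = 0.282204.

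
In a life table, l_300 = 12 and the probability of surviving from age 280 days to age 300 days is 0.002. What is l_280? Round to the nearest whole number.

6000

l_280 = l_300 / p = 12 / 0.002 = 6000.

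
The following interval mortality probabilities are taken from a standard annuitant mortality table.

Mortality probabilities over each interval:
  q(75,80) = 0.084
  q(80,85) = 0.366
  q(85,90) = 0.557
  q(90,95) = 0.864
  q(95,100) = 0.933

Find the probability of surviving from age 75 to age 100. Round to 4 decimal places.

Chaining the interval survival probabilities: (1 − 0.084) × (1 − 0.366) × (1 − 0.557) × (1 − 0.864) × (1 − 0.933).
= 0.916 × 0.634 × 0.443 × 0.136 × 0.067 = 0.002344.

0.0023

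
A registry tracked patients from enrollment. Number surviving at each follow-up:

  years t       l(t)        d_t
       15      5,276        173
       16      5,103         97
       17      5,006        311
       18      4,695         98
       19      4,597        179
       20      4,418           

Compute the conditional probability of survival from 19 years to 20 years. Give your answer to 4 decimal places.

0.9611

The conditional survival probability is l(20)/l(19) = 4,418/4,597 = 0.961062.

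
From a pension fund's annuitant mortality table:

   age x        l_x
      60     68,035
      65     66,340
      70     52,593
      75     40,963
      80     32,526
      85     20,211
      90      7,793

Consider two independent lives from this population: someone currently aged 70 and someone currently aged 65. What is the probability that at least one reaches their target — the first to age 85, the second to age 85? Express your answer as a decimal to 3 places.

0.572

p₁ = l_85/l_70 = 20,211/52,593 = 0.384291; p₂ = l_85/l_65 = 20,211/66,340 = 0.304658.
P(at least one) = 1 − (1−p₁)(1−p₂) = 1 − 0.615709 × 0.695342 = 0.571872.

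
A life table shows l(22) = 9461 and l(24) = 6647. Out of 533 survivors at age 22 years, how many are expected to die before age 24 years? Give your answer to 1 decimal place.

158.5

The relevant probability is 1 − 6647/9461 = 0.297432.
Expected number = 533 × 0.297432 = 158.5.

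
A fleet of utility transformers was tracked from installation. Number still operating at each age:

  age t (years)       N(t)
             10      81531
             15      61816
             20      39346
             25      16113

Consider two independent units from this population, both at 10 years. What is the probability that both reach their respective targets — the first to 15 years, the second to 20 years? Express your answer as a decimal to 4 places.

p₁ = N(15)/N(10) = 61816/81531 = 0.758190; p₂ = N(20)/N(10) = 39346/81531 = 0.482589.
P(both) = p₁ × p₂ = 0.758190 × 0.482589 = 0.365894.

0.3659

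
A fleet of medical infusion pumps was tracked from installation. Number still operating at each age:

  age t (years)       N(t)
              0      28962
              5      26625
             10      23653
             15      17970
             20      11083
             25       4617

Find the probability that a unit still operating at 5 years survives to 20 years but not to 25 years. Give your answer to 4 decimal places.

0.2429

This is the probability of reaching 20 but not 25, conditional on being operational at 5: (N(20) − N(25)) / N(5).
= (11083 − 4617) / 26625 = 6466 / 26625 = 0.242854.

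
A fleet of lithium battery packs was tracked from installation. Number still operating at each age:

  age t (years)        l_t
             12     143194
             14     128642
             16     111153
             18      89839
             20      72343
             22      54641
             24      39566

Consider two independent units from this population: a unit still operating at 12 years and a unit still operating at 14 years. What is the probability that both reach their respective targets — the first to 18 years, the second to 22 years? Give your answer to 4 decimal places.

0.2665

p₁ = l_18/l_12 = 89839/143194 = 0.627394; p₂ = l_22/l_14 = 54641/128642 = 0.424752.
P(both) = p₁ × p₂ = 0.627394 × 0.424752 = 0.266487.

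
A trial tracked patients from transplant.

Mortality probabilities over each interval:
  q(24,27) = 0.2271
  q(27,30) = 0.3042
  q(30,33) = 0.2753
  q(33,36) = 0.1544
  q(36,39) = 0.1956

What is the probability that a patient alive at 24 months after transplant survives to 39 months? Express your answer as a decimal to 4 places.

0.2651

Chaining the interval survival probabilities: (1 − 0.2271) × (1 − 0.3042) × (1 − 0.2753) × (1 − 0.1544) × (1 − 0.1956).
= 0.7729 × 0.6958 × 0.7247 × 0.8456 × 0.8044 = 0.265096.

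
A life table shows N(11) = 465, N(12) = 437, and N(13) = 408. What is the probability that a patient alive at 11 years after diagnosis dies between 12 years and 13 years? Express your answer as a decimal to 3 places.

This is the probability of reaching 12 but not 13, conditional on being alive at 11: (N(12) − N(13)) / N(11).
= (437 − 408) / 465 = 29 / 465 = 0.062366.

0.062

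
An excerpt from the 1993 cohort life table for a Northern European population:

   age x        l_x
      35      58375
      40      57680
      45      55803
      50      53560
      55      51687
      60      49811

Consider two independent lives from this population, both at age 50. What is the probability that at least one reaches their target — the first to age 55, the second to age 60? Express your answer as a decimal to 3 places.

0.998

p₁ = l_55/l_50 = 51687/53560 = 0.965030; p₂ = l_60/l_50 = 49811/53560 = 0.930004.
P(at least one) = 1 − (1−p₁)(1−p₂) = 1 − 0.034970 × 0.069996 = 0.997552.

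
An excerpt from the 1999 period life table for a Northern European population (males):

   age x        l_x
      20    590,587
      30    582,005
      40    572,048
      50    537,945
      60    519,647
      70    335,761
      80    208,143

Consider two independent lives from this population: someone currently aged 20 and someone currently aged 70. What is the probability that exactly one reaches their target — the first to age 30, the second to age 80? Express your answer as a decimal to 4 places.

0.3836

p₁ = l_30/l_20 = 582,005/590,587 = 0.985469; p₂ = l_80/l_70 = 208,143/335,761 = 0.619914.
P(exactly one) = p₁(1−p₂) + (1−p₁)p₂ = 0.374563 + 0.009008 = 0.383571.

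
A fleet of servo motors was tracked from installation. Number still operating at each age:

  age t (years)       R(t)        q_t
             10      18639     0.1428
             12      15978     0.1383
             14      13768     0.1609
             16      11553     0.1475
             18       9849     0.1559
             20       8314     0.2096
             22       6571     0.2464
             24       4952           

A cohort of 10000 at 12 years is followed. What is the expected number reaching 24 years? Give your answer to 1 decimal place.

The relevant probability is 4952/15978 = 0.309926.
Expected number = 10000 × 0.309926 = 3099.3.

3099.3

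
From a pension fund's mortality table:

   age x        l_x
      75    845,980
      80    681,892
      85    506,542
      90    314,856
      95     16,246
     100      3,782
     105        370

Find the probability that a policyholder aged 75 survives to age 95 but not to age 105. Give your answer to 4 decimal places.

0.0188

This is the probability of reaching 95 but not 105, conditional on being alive at 75: (l_95 − l_105) / l_75.
= (16,246 − 370) / 845,980 = 15,876 / 845,980 = 0.018766.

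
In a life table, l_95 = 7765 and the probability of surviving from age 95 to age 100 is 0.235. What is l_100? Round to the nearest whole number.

l_100 = l_95 × p = 7765 × 0.235 = 1825.

1825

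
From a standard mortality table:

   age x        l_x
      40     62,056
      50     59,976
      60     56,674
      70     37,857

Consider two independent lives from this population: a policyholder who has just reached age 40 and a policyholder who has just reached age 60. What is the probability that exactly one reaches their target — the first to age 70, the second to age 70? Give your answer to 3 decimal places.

p₁ = l_70/l_40 = 37,857/62,056 = 0.610046; p₂ = l_70/l_60 = 37,857/56,674 = 0.667978.
P(exactly one) = p₁(1−p₂) + (1−p₁)p₂ = 0.202549 + 0.260481 = 0.463029.

0.463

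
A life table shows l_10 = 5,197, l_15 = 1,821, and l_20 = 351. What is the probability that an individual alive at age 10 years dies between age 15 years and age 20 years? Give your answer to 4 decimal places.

This is the probability of reaching 15 but not 20, conditional on being alive at 10: (l_15 − l_20) / l_10.
= (1,821 − 351) / 5,197 = 1,470 / 5,197 = 0.282855.

0.2829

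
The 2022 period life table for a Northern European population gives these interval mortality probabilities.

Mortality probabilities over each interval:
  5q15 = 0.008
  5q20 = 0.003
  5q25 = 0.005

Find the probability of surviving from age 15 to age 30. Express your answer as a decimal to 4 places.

0.9841

Survival from 15 to 30 is the product of surviving each interval: (1 − 0.008) × (1 − 0.003) × (1 − 0.005).
= 0.992 × 0.997 × 0.995 = 0.984079.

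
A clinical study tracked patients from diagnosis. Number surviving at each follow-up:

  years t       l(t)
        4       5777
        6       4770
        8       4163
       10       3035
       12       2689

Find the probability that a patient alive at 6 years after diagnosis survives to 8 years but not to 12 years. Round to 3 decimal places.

This is the probability of reaching 8 but not 12, conditional on being alive at 6: (l(8) − l(12)) / l(6).
= (4163 − 2689) / 4770 = 1474 / 4770 = 0.309015.

0.309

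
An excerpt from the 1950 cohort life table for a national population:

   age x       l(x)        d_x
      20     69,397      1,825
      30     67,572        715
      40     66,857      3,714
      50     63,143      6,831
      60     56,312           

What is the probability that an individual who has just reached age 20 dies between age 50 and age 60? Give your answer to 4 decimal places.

This is the probability of reaching 50 but not 60, conditional on being alive at 20: (l(50) − l(60)) / l(20).
= (63,143 − 56,312) / 69,397 = 6,831 / 69,397 = 0.098434.

0.0984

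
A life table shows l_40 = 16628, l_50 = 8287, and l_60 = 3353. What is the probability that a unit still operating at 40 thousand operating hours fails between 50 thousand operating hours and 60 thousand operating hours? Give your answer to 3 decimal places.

This is the probability of reaching 50 but not 60, conditional on being operational at 40: (l_50 − l_60) / l_40.
= (8287 − 3353) / 16628 = 4934 / 16628 = 0.296728.

0.297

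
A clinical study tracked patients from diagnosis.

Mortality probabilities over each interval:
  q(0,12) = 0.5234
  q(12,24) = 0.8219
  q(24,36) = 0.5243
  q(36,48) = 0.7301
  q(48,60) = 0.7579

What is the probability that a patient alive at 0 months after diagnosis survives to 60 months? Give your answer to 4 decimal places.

Survival from 0 to 60 is the product of surviving each interval: (1 − 0.5234) × (1 − 0.8219) × (1 − 0.5243) × (1 − 0.7301) × (1 − 0.7579).
= 0.4766 × 0.1781 × 0.4757 × 0.2699 × 0.2421 = 0.002638.

0.0026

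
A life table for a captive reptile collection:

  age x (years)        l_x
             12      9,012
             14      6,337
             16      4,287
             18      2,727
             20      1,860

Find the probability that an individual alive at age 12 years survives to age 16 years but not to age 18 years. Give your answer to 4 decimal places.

This is the probability of reaching 16 but not 18, conditional on being alive at 12: (l_16 − l_18) / l_12.
= (4,287 − 2,727) / 9,012 = 1,560 / 9,012 = 0.173103.

0.1731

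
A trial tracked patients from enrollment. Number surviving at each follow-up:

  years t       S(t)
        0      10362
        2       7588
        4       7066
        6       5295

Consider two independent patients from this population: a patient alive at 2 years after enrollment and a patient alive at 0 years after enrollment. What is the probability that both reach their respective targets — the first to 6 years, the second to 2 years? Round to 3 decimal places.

p₁ = S(6)/S(2) = 5295/7588 = 0.697812; p₂ = S(2)/S(0) = 7588/10362 = 0.732291.
P(both) = p₁ × p₂ = 0.697812 × 0.732291 = 0.511001.

0.511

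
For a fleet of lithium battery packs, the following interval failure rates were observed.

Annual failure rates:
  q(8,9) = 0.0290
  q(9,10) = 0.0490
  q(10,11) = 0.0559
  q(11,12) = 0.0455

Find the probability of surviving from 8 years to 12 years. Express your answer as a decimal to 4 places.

0.8321

P(survive 8→12) = (1 − 0.0290) × (1 − 0.0490) × (1 − 0.0559) × (1 − 0.0455).
= 0.9710 × 0.9510 × 0.9441 × 0.9545 = 0.832135.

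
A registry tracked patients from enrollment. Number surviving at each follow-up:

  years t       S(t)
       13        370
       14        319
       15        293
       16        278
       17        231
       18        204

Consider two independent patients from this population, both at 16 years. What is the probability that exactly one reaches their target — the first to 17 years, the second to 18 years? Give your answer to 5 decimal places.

0.34525

p₁ = S(17)/S(16) = 231/278 = 0.830935; p₂ = S(18)/S(16) = 204/278 = 0.733813.
P(exactly one) = p₁(1−p₂) + (1−p₁)p₂ = 0.221184 + 0.124062 = 0.345246.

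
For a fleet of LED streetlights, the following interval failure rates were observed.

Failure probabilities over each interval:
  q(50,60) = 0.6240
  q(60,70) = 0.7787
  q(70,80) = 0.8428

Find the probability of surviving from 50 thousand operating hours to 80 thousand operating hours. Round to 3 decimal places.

0.013

P(survive 50→80) = (1 − 0.6240) × (1 − 0.7787) × (1 − 0.8428).
= 0.3760 × 0.2213 × 0.1572 = 0.013080.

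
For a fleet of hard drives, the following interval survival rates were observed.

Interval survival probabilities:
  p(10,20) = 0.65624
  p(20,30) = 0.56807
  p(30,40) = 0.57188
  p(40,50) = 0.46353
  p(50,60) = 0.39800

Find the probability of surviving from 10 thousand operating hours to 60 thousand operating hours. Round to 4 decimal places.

Chaining the interval survival probabilities: 0.65624 × 0.56807 × 0.57188 × 0.46353 × 0.39800.
= 0.039331.

0.0393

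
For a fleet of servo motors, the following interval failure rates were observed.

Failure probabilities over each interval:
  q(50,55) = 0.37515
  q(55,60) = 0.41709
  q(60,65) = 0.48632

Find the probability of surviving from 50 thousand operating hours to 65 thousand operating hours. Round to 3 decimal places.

0.187

The overall survival probability is (1 − 0.37515) × (1 − 0.41709) × (1 − 0.48632).
= 0.62485 × 0.58291 × 0.51368 = 0.187098.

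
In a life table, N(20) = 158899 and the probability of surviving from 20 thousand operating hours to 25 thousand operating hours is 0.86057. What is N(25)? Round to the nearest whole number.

N(25) = N(20) × p = 158899 × 0.86057 = 136744.

136744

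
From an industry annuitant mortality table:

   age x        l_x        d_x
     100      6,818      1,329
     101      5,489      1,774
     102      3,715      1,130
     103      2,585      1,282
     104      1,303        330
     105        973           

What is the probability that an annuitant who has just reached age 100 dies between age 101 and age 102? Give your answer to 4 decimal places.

0.2602

We want 1|1q100 = (l_101 − l_102)/l_100.
This is the probability of reaching 101 but not 102, conditional on being alive at 100: (l_101 − l_102) / l_100.
= (5,489 − 3,715) / 6,818 = 1,774 / 6,818 = 0.260194.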